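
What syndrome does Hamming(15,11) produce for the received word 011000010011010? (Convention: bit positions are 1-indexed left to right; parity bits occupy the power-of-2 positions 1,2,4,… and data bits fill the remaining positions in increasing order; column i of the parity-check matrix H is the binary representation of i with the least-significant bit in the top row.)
Syndrome s = H · r^T (mod 2), r = 011000010011010:
  s[0] = (101010101010101)·(011000010011010) mod 2 = 0+0+1+0+0+0+0+0+0+0+1+0+0+0+0 mod 2 = 0
  s[1] = (011001100110011)·(011000010011010) mod 2 = 0+1+1+0+0+0+0+0+0+0+1+0+0+1+0 mod 2 = 0
  s[2] = (000111100001111)·(011000010011010) mod 2 = 0+0+0+0+0+0+0+0+0+0+0+1+0+1+0 mod 2 = 0
  s[3] = (000000011111111)·(011000010011010) mod 2 = 0+0+0+0+0+0+0+1+0+0+1+1+0+1+0 mod 2 = 0
Syndrome = 0000
s = 0: no error detected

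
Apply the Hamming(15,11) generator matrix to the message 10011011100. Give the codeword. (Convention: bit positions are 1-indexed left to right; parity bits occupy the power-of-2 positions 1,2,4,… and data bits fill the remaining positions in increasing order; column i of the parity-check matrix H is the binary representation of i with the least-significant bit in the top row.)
Codeword c = d · G (mod 2), d = 10011011100:
  c[0] = d·G[:,0] = (10011011100)·(11011010101) mod 2 = 1+0+0+1+1+0+1+0+1+0+0 mod 2 = 1
  c[1] = d·G[:,1] = (10011011100)·(10110110011) mod 2 = 1+0+0+1+0+0+1+0+0+0+0 mod 2 = 1
  c[2] = d·G[:,2] = (10011011100)·(10000000000) mod 2 = 1+0+0+0+0+0+0+0+0+0+0 mod 2 = 1
  c[3] = d·G[:,3] = (10011011100)·(01110001111) mod 2 = 0+0+0+1+0+0+0+1+1+0+0 mod 2 = 1
  c[4] = d·G[:,4] = (10011011100)·(01000000000) mod 2 = 0+0+0+0+0+0+0+0+0+0+0 mod 2 = 0
  c[5] = d·G[:,5] = (10011011100)·(00100000000) mod 2 = 0+0+0+0+0+0+0+0+0+0+0 mod 2 = 0
  c[6] = d·G[:,6] = (10011011100)·(00010000000) mod 2 = 0+0+0+1+0+0+0+0+0+0+0 mod 2 = 1
  c[7] = d·G[:,7] = (10011011100)·(00001111111) mod 2 = 0+0+0+0+1+0+1+1+1+0+0 mod 2 = 0
  c[8] = d·G[:,8] = (10011011100)·(00001000000) mod 2 = 0+0+0+0+1+0+0+0+0+0+0 mod 2 = 1
  c[9] = d·G[:,9] = (10011011100)·(00000100000) mod 2 = 0+0+0+0+0+0+0+0+0+0+0 mod 2 = 0
  c[10] = d·G[:,10] = (10011011100)·(00000010000) mod 2 = 0+0+0+0+0+0+1+0+0+0+0 mod 2 = 1
  c[11] = d·G[:,11] = (10011011100)·(00000001000) mod 2 = 0+0+0+0+0+0+0+1+0+0+0 mod 2 = 1
  c[12] = d·G[:,12] = (10011011100)·(00000000100) mod 2 = 0+0+0+0+0+0+0+0+1+0+0 mod 2 = 1
  c[13] = d·G[:,13] = (10011011100)·(00000000010) mod 2 = 0+0+0+0+0+0+0+0+0+0+0 mod 2 = 0
  c[14] = d·G[:,14] = (10011011100)·(00000000001) mod 2 = 0+0+0+0+0+0+0+0+0+0+0 mod 2 = 0
Codeword = 111100101011100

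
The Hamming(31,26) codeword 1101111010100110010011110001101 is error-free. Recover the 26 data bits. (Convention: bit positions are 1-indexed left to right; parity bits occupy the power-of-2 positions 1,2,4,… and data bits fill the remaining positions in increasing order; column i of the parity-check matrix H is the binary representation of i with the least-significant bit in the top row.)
Parity bits occupy power-of-2 positions; data bits are at positions {3,5,6,7,9,10,11,12,13,14,15,17,18,19,20,21,22,23,24,25,26,27,28,29,30,31} (1-indexed).
Extract: c[3]=0 c[5]=1 c[6]=1 c[7]=1 c[9]=1 c[10]=0 c[11]=1 c[12]=0 c[13]=0 c[14]=1 c[15]=1 c[17]=0 c[18]=1 c[19]=0 c[20]=0 c[21]=1 c[22]=1 c[23]=1 c[24]=1 c[25]=0 c[26]=0 c[27]=0 c[28]=1 c[29]=1 c[30]=0 c[31]=1
Data = 01111010011010011110001101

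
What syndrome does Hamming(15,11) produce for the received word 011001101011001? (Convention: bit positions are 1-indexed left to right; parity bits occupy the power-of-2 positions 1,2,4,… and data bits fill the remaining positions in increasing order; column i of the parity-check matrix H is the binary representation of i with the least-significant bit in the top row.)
Syndrome s = H · r^T (mod 2), r = 011001101011001:
  s[0] = (101010101010101)·(011001101011001) mod 2 = 0+0+1+0+0+0+1+0+1+0+1+0+0+0+1 mod 2 = 1
  s[1] = (011001100110011)·(011001101011001) mod 2 = 0+1+1+0+0+1+1+0+0+0+1+0+0+0+1 mod 2 = 0
  s[2] = (000111100001111)·(011001101011001) mod 2 = 0+0+0+0+0+1+1+0+0+0+0+1+0+0+1 mod 2 = 0
  s[3] = (000000011111111)·(011001101011001) mod 2 = 0+0+0+0+0+0+0+0+1+0+1+1+0+0+1 mod 2 = 0
Syndrome = 1000
Non-zero syndrome: error at position 1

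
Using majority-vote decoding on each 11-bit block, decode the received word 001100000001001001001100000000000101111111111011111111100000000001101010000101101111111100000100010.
Split into 11-bit blocks and majority-vote each:
  block 1 = 00110000000: 2 ones, 9 zeros → 0
  block 2 = 10010010011: 5 ones, 6 zeros → 0
  block 3 = 00000000000: 0 ones, 11 zeros → 0
  block 4 = 10111111111: 10 ones, 1 zeros → 1
  block 5 = 10111111111: 10 ones, 1 zeros → 1
  block 6 = 00000000001: 1 ones, 10 zeros → 0
  block 7 = 10101000010: 4 ones, 7 zeros → 0
  block 8 = 11011111111: 10 ones, 1 zeros → 1
  block 9 = 00000100010: 2 ones, 9 zeros → 0
Decoded = 000110010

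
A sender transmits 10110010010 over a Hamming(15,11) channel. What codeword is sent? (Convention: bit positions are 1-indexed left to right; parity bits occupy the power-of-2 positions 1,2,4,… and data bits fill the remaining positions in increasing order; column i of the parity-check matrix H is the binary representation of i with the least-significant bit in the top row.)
Codeword c = d · G (mod 2), d = 10110010010:
  c[0] = d·G[:,0] = (10110010010)·(11011010101) mod 2 = 1+0+0+1+0+0+1+0+0+0+0 mod 2 = 1
  c[1] = d·G[:,1] = (10110010010)·(10110110011) mod 2 = 1+0+1+1+0+0+1+0+0+1+0 mod 2 = 1
  c[2] = d·G[:,2] = (10110010010)·(10000000000) mod 2 = 1+0+0+0+0+0+0+0+0+0+0 mod 2 = 1
  c[3] = d·G[:,3] = (10110010010)·(01110001111) mod 2 = 0+0+1+1+0+0+0+0+0+1+0 mod 2 = 1
  c[4] = d·G[:,4] = (10110010010)·(01000000000) mod 2 = 0+0+0+0+0+0+0+0+0+0+0 mod 2 = 0
  c[5] = d·G[:,5] = (10110010010)·(00100000000) mod 2 = 0+0+1+0+0+0+0+0+0+0+0 mod 2 = 1
  c[6] = d·G[:,6] = (10110010010)·(00010000000) mod 2 = 0+0+0+1+0+0+0+0+0+0+0 mod 2 = 1
  c[7] = d·G[:,7] = (10110010010)·(00001111111) mod 2 = 0+0+0+0+0+0+1+0+0+1+0 mod 2 = 0
  c[8] = d·G[:,8] = (10110010010)·(00001000000) mod 2 = 0+0+0+0+0+0+0+0+0+0+0 mod 2 = 0
  c[9] = d·G[:,9] = (10110010010)·(00000100000) mod 2 = 0+0+0+0+0+0+0+0+0+0+0 mod 2 = 0
  c[10] = d·G[:,10] = (10110010010)·(00000010000) mod 2 = 0+0+0+0+0+0+1+0+0+0+0 mod 2 = 1
  c[11] = d·G[:,11] = (10110010010)·(00000001000) mod 2 = 0+0+0+0+0+0+0+0+0+0+0 mod 2 = 0
  c[12] = d·G[:,12] = (10110010010)·(00000000100) mod 2 = 0+0+0+0+0+0+0+0+0+0+0 mod 2 = 0
  c[13] = d·G[:,13] = (10110010010)·(00000000010) mod 2 = 0+0+0+0+0+0+0+0+0+1+0 mod 2 = 1
  c[14] = d·G[:,14] = (10110010010)·(00000000001) mod 2 = 0+0+0+0+0+0+0+0+0+0+0 mod 2 = 0
Codeword = 111101100010010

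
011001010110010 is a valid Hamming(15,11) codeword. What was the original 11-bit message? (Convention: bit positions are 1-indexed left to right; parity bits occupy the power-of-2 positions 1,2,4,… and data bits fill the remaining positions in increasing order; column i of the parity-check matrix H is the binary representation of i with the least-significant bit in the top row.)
Parity bits occupy power-of-2 positions; data bits are at positions {3,5,6,7,9,10,11,12,13,14,15} (1-indexed).
Extract: c[3]=1 c[5]=0 c[6]=1 c[7]=0 c[9]=0 c[10]=1 c[11]=1 c[12]=0 c[13]=0 c[14]=1 c[15]=0
Data = 10100110010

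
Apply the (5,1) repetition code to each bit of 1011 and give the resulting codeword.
Repeat each bit 5× and concatenate:
1→11111  0→00000  1→11111  1→11111
Codeword = 11111000001111111111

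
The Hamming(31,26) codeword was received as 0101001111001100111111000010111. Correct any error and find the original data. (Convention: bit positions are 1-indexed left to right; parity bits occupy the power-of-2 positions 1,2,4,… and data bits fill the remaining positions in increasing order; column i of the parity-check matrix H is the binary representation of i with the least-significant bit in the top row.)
Syndrome s = H · r^T (mod 2), r = 0101001111001100111111000010111:
  s[0] = (1010101010101010101010101010101)·(0101001111001100111111000010111) mod 2 = 0+0+0+0+0+0+1+0+1+0+0+0+1+0+0+0+1+0+1+0+1+0+0+0+0+0+1+0+1+0+1 mod 2 = 1
  s[1] = (0110011001100110011001100110011)·(0101001111001100111111000010111) mod 2 = 0+1+0+0+0+0+1+0+0+1+0+0+0+1+0+0+0+1+1+0+0+1+0+0+0+0+1+0+0+1+1 mod 2 = 0
  s[2] = (0001111000011110000111100001111)·(0101001111001100111111000010111) mod 2 = 0+0+0+1+0+0+1+0+0+0+0+0+1+1+0+0+0+0+0+1+1+1+0+0+0+0+0+0+1+1+1 mod 2 = 0
  s[3] = (0000000111111110000000011111111)·(0101001111001100111111000010111) mod 2 = 0+0+0+0+0+0+0+1+1+1+0+0+1+1+0+0+0+0+0+0+0+0+0+0+0+0+1+0+1+1+1 mod 2 = 1
  s[4] = (0000000000000001111111111111111)·(0101001111001100111111000010111) mod 2 = 0+0+0+0+0+0+0+0+0+0+0+0+0+0+0+0+1+1+1+1+1+1+0+0+0+0+1+0+1+1+1 mod 2 = 0
Syndrome = 10010
Column 9 of H equals this syndrome → error at bit 9 (1-indexed).
Flip bit 9: 0101001111001100111111000010111 → 0101001101001100111111000010111
Extract data bits at positions {3,5,6,7,9,10,11,12,13,14,15,17,18,19,20,21,22,23,24,25,26,27,28,29,30,31}: 00010100110111111000010111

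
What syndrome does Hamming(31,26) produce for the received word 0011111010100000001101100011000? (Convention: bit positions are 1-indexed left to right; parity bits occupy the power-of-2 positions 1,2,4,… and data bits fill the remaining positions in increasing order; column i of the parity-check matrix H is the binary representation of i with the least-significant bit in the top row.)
Syndrome s = H · r^T (mod 2), r = 0011111010100000001101100011000:
  s[0] = (1010101010101010101010101010101)·(0011111010100000001101100011000) mod 2 = 0+0+1+0+1+0+1+0+1+0+1+0+0+0+0+0+0+0+1+0+0+0+1+0+0+0+1+0+0+0+0 mod 2 = 0
  s[1] = (0110011001100110011001100110011)·(0011111010100000001101100011000) mod 2 = 0+0+1+0+0+1+1+0+0+0+1+0+0+0+0+0+0+0+1+0+0+1+1+0+0+0+1+0+0+0+0 mod 2 = 0
  s[2] = (0001111000011110000111100001111)·(0011111010100000001101100011000) mod 2 = 0+0+0+1+1+1+1+0+0+0+0+0+0+0+0+0+0+0+0+1+0+1+1+0+0+0+0+1+0+0+0 mod 2 = 0
  s[3] = (0000000111111110000000011111111)·(0011111010100000001101100011000) mod 2 = 0+0+0+0+0+0+0+0+1+0+1+0+0+0+0+0+0+0+0+0+0+0+0+0+0+0+1+1+0+0+0 mod 2 = 0
  s[4] = (0000000000000001111111111111111)·(0011111010100000001101100011000) mod 2 = 0+0+0+0+0+0+0+0+0+0+0+0+0+0+0+0+0+0+1+1+0+1+1+0+0+0+1+1+0+0+0 mod 2 = 0
Syndrome = 00000
s = 0: no error detected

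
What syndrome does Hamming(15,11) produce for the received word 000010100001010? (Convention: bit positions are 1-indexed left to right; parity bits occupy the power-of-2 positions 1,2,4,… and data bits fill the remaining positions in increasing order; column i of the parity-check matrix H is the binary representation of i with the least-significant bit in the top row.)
Syndrome s = H · r^T (mod 2), r = 000010100001010:
  s[0] = (101010101010101)·(000010100001010) mod 2 = 0+0+0+0+1+0+1+0+0+0+0+0+0+0+0 mod 2 = 0
  s[1] = (011001100110011)·(000010100001010) mod 2 = 0+0+0+0+0+0+1+0+0+0+0+0+0+1+0 mod 2 = 0
  s[2] = (000111100001111)·(000010100001010) mod 2 = 0+0+0+0+1+0+1+0+0+0+0+1+0+1+0 mod 2 = 0
  s[3] = (000000011111111)·(000010100001010) mod 2 = 0+0+0+0+0+0+0+0+0+0+0+1+0+1+0 mod 2 = 0
Syndrome = 0000
s = 0: no error detected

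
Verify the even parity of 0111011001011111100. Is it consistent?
Sum of all bits: 0+1+1+1+0+1+1+0+0+1+0+1+1+1+1+1+1+0+0 = 12; 12 mod 2 = 0. Result is 0 → valid parity.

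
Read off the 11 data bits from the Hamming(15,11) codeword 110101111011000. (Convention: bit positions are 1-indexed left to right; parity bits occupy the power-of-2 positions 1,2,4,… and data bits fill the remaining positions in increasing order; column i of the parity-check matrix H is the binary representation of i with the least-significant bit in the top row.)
Parity bits occupy power-of-2 positions; data bits are at positions {3,5,6,7,9,10,11,12,13,14,15} (1-indexed).
Extract: c[3]=0 c[5]=0 c[6]=1 c[7]=1 c[9]=1 c[10]=0 c[11]=1 c[12]=1 c[13]=0 c[14]=0 c[15]=0
Data = 00111011000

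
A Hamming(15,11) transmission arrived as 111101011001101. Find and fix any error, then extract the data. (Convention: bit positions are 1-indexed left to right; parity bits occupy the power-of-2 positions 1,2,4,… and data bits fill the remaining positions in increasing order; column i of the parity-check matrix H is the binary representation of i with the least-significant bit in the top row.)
Syndrome s = H · r^T (mod 2), r = 111101011001101:
  s[0] = (101010101010101)·(111101011001101) mod 2 = 1+0+1+0+0+0+0+0+1+0+0+0+1+0+1 mod 2 = 1
  s[1] = (011001100110011)·(111101011001101) mod 2 = 0+1+1+0+0+1+0+0+0+0+0+0+0+0+1 mod 2 = 0
  s[2] = (000111100001111)·(111101011001101) mod 2 = 0+0+0+1+0+1+0+0+0+0+0+1+1+0+1 mod 2 = 1
  s[3] = (000000011111111)·(111101011001101) mod 2 = 0+0+0+0+0+0+0+1+1+0+0+1+1+0+1 mod 2 = 1
Syndrome = 1011
Column 13 of H equals this syndrome → error at bit 13 (1-indexed).
Flip bit 13: 111101011001101 → 111101011001001
Extract data bits at positions {3,5,6,7,9,10,11,12,13,14,15}: 10101001001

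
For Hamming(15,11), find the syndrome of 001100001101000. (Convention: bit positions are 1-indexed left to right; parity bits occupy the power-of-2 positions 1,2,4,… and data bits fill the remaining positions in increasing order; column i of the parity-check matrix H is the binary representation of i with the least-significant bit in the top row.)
Syndrome s = H · r^T (mod 2), r = 001100001101000:
  s[0] = (101010101010101)·(001100001101000) mod 2 = 0+0+1+0+0+0+0+0+1+0+0+0+0+0+0 mod 2 = 0
  s[1] = (011001100110011)·(001100001101000) mod 2 = 0+0+1+0+0+0+0+0+0+1+0+0+0+0+0 mod 2 = 0
  s[2] = (000111100001111)·(001100001101000) mod 2 = 0+0+0+1+0+0+0+0+0+0+0+1+0+0+0 mod 2 = 0
  s[3] = (000000011111111)·(001100001101000) mod 2 = 0+0+0+0+0+0+0+0+1+1+0+1+0+0+0 mod 2 = 1
Syndrome = 0001
Non-zero syndrome: error at position 8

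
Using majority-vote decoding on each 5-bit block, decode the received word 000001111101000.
Split into 5-bit blocks and majority-vote each:
  block 1 = 00000: 0 ones, 5 zeros → 0
  block 2 = 11111: 5 ones, 0 zeros → 1
  block 3 = 01000: 1 ones, 4 zeros → 0
Decoded = 010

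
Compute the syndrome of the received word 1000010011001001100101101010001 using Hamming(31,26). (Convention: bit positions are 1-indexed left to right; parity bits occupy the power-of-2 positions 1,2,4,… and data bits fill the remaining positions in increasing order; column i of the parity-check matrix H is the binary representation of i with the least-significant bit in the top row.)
Syndrome s = H · r^T (mod 2), r = 1000010011001001100101101010001:
  s[0] = (1010101010101010101010101010101)·(1000010011001001100101101010001) mod 2 = 1+0+0+0+0+0+0+0+1+0+0+0+1+0+0+0+1+0+0+0+0+0+1+0+1+0+1+0+0+0+1 mod 2 = 0
  s[1] = (0110011001100110011001100110011)·(1000010011001001100101101010001) mod 2 = 0+0+0+0+0+1+0+0+0+1+0+0+0+0+0+0+0+0+0+0+0+1+1+0+0+0+1+0+0+0+1 mod 2 = 0
  s[2] = (0001111000011110000111100001111)·(1000010011001001100101101010001) mod 2 = 0+0+0+0+0+1+0+0+0+0+0+0+1+0+0+0+0+0+0+1+0+1+1+0+0+0+0+0+0+0+1 mod 2 = 0
  s[3] = (0000000111111110000000011111111)·(1000010011001001100101101010001) mod 2 = 0+0+0+0+0+0+0+0+1+1+0+0+1+0+0+0+0+0+0+0+0+0+0+0+1+0+1+0+0+0+1 mod 2 = 0
  s[4] = (0000000000000001111111111111111)·(1000010011001001100101101010001) mod 2 = 0+0+0+0+0+0+0+0+0+0+0+0+0+0+0+1+1+0+0+1+0+1+1+0+1+0+1+0+0+0+1 mod 2 = 0
Syndrome = 00000
s = 0: no error detected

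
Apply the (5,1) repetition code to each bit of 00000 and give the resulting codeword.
Repeat each bit 5× and concatenate:
0→00000  0→00000  0→00000  0→00000  0→00000
Codeword = 0000000000000000000000000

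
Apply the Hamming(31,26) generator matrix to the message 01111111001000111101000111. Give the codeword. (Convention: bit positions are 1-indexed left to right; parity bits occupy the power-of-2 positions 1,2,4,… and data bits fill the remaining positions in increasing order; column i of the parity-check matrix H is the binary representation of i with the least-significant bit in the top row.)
Codeword c = d · G (mod 2), d = 01111111001000111101000111:
  c[0] = d·G[:,0] = (01111111001000111101000111)·(11011010101101010101010101) mod 2 = 0+1+0+1+1+0+1+0+0+0+1+0+0+0+0+1+0+1+0+1+0+0+0+1+0+1 mod 2 = 0
  c[1] = d·G[:,1] = (01111111001000111101000111)·(10110110011011001100110011) mod 2 = 0+0+1+1+0+1+1+0+0+0+1+0+0+0+0+0+1+1+0+0+0+0+0+0+1+1 mod 2 = 1
  c[2] = d·G[:,2] = (01111111001000111101000111)·(10000000000000000000000000) mod 2 = 0+0+0+0+0+0+0+0+0+0+0+0+0+0+0+0+0+0+0+0+0+0+0+0+0+0 mod 2 = 0
  c[3] = d·G[:,3] = (01111111001000111101000111)·(01110001111000111100001111) mod 2 = 0+1+1+1+0+0+0+1+0+0+1+0+0+0+1+1+1+1+0+0+0+0+0+1+1+1 mod 2 = 0
  c[4] = d·G[:,4] = (01111111001000111101000111)·(01000000000000000000000000) mod 2 = 0+1+0+0+0+0+0+0+0+0+0+0+0+0+0+0+0+0+0+0+0+0+0+0+0+0 mod 2 = 1
  c[5] = d·G[:,5] = (01111111001000111101000111)·(00100000000000000000000000) mod 2 = 0+0+1+0+0+0+0+0+0+0+0+0+0+0+0+0+0+0+0+0+0+0+0+0+0+0 mod 2 = 1
  c[6] = d·G[:,6] = (01111111001000111101000111)·(00010000000000000000000000) mod 2 = 0+0+0+1+0+0+0+0+0+0+0+0+0+0+0+0+0+0+0+0+0+0+0+0+0+0 mod 2 = 1
  c[7] = d·G[:,7] = (01111111001000111101000111)·(00001111111000000011111111) mod 2 = 0+0+0+0+1+1+1+1+0+0+1+0+0+0+0+0+0+0+0+1+0+0+0+1+1+1 mod 2 = 1
  c[8] = d·G[:,8] = (01111111001000111101000111)·(00001000000000000000000000) mod 2 = 0+0+0+0+1+0+0+0+0+0+0+0+0+0+0+0+0+0+0+0+0+0+0+0+0+0 mod 2 = 1
  c[9] = d·G[:,9] = (01111111001000111101000111)·(00000100000000000000000000) mod 2 = 0+0+0+0+0+1+0+0+0+0+0+0+0+0+0+0+0+0+0+0+0+0+0+0+0+0 mod 2 = 1
  c[10] = d·G[:,10] = (01111111001000111101000111)·(00000010000000000000000000) mod 2 = 0+0+0+0+0+0+1+0+0+0+0+0+0+0+0+0+0+0+0+0+0+0+0+0+0+0 mod 2 = 1
  c[11] = d·G[:,11] = (01111111001000111101000111)·(00000001000000000000000000) mod 2 = 0+0+0+0+0+0+0+1+0+0+0+0+0+0+0+0+0+0+0+0+0+0+0+0+0+0 mod 2 = 1
  c[12] = d·G[:,12] = (01111111001000111101000111)·(00000000100000000000000000) mod 2 = 0+0+0+0+0+0+0+0+0+0+0+0+0+0+0+0+0+0+0+0+0+0+0+0+0+0 mod 2 = 0
  c[13] = d·G[:,13] = (01111111001000111101000111)·(00000000010000000000000000) mod 2 = 0+0+0+0+0+0+0+0+0+0+0+0+0+0+0+0+0+0+0+0+0+0+0+0+0+0 mod 2 = 0
  c[14] = d·G[:,14] = (01111111001000111101000111)·(00000000001000000000000000) mod 2 = 0+0+0+0+0+0+0+0+0+0+1+0+0+0+0+0+0+0+0+0+0+0+0+0+0+0 mod 2 = 1
  c[15] = d·G[:,15] = (01111111001000111101000111)·(00000000000111111111111111) mod 2 = 0+0+0+0+0+0+0+0+0+0+0+0+0+0+1+1+1+1+0+1+0+0+0+1+1+1 mod 2 = 0
  c[16] = d·G[:,16] = (01111111001000111101000111)·(00000000000100000000000000) mod 2 = 0+0+0+0+0+0+0+0+0+0+0+0+0+0+0+0+0+0+0+0+0+0+0+0+0+0 mod 2 = 0
  c[17] = d·G[:,17] = (01111111001000111101000111)·(00000000000010000000000000) mod 2 = 0+0+0+0+0+0+0+0+0+0+0+0+0+0+0+0+0+0+0+0+0+0+0+0+0+0 mod 2 = 0
  c[18] = d·G[:,18] = (01111111001000111101000111)·(00000000000001000000000000) mod 2 = 0+0+0+0+0+0+0+0+0+0+0+0+0+0+0+0+0+0+0+0+0+0+0+0+0+0 mod 2 = 0
  c[19] = d·G[:,19] = (01111111001000111101000111)·(00000000000000100000000000) mod 2 = 0+0+0+0+0+0+0+0+0+0+0+0+0+0+1+0+0+0+0+0+0+0+0+0+0+0 mod 2 = 1
  c[20] = d·G[:,20] = (01111111001000111101000111)·(00000000000000010000000000) mod 2 = 0+0+0+0+0+0+0+0+0+0+0+0+0+0+0+1+0+0+0+0+0+0+0+0+0+0 mod 2 = 1
  c[21] = d·G[:,21] = (01111111001000111101000111)·(00000000000000001000000000) mod 2 = 0+0+0+0+0+0+0+0+0+0+0+0+0+0+0+0+1+0+0+0+0+0+0+0+0+0 mod 2 = 1
  c[22] = d·G[:,22] = (01111111001000111101000111)·(00000000000000000100000000) mod 2 = 0+0+0+0+0+0+0+0+0+0+0+0+0+0+0+0+0+1+0+0+0+0+0+0+0+0 mod 2 = 1
  c[23] = d·G[:,23] = (01111111001000111101000111)·(00000000000000000010000000) mod 2 = 0+0+0+0+0+0+0+0+0+0+0+0+0+0+0+0+0+0+0+0+0+0+0+0+0+0 mod 2 = 0
  c[24] = d·G[:,24] = (01111111001000111101000111)·(00000000000000000001000000) mod 2 = 0+0+0+0+0+0+0+0+0+0+0+0+0+0+0+0+0+0+0+1+0+0+0+0+0+0 mod 2 = 1
  c[25] = d·G[:,25] = (01111111001000111101000111)·(00000000000000000000100000) mod 2 = 0+0+0+0+0+0+0+0+0+0+0+0+0+0+0+0+0+0+0+0+0+0+0+0+0+0 mod 2 = 0
  c[26] = d·G[:,26] = (01111111001000111101000111)·(00000000000000000000010000) mod 2 = 0+0+0+0+0+0+0+0+0+0+0+0+0+0+0+0+0+0+0+0+0+0+0+0+0+0 mod 2 = 0
  c[27] = d·G[:,27] = (01111111001000111101000111)·(00000000000000000000001000) mod 2 = 0+0+0+0+0+0+0+0+0+0+0+0+0+0+0+0+0+0+0+0+0+0+0+0+0+0 mod 2 = 0
  c[28] = d·G[:,28] = (01111111001000111101000111)·(00000000000000000000000100) mod 2 = 0+0+0+0+0+0+0+0+0+0+0+0+0+0+0+0+0+0+0+0+0+0+0+1+0+0 mod 2 = 1
  c[29] = d·G[:,29] = (01111111001000111101000111)·(00000000000000000000000010) mod 2 = 0+0+0+0+0+0+0+0+0+0+0+0+0+0+0+0+0+0+0+0+0+0+0+0+1+0 mod 2 = 1
  c[30] = d·G[:,30] = (01111111001000111101000111)·(00000000000000000000000001) mod 2 = 0+0+0+0+0+0+0+0+0+0+0+0+0+0+0+0+0+0+0+0+0+0+0+0+0+1 mod 2 = 1
Codeword = 0100111111110010000111101000111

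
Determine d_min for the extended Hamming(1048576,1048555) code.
d_min = 4 (adding an overall parity bit to Hamming(1048575,1048555) raises d_min from 3 to 4).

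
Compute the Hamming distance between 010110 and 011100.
XOR = 001010, count of 1s = 2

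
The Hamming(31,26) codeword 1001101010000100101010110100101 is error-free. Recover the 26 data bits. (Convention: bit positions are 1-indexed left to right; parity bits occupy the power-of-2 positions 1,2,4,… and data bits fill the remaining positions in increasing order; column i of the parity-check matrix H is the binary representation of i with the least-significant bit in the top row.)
Parity bits occupy power-of-2 positions; data bits are at positions {3,5,6,7,9,10,11,12,13,14,15,17,18,19,20,21,22,23,24,25,26,27,28,29,30,31} (1-indexed).
Extract: c[3]=0 c[5]=1 c[6]=0 c[7]=1 c[9]=1 c[10]=0 c[11]=0 c[12]=0 c[13]=0 c[14]=1 c[15]=0 c[17]=1 c[18]=0 c[19]=1 c[20]=0 c[21]=1 c[22]=0 c[23]=1 c[24]=1 c[25]=0 c[26]=1 c[27]=0 c[28]=0 c[29]=1 c[30]=0 c[31]=1
Data = 01011000010101010110100101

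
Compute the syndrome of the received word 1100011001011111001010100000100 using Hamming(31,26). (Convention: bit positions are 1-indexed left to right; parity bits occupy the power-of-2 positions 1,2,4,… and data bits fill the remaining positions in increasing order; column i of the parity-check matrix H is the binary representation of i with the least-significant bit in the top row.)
Syndrome s = H · r^T (mod 2), r = 1100011001011111001010100000100:
  s[0] = (1010101010101010101010101010101)·(1100011001011111001010100000100) mod 2 = 1+0+0+0+0+0+1+0+0+0+0+0+1+0+1+0+0+0+1+0+1+0+1+0+0+0+0+0+1+0+0 mod 2 = 0
  s[1] = (0110011001100110011001100110011)·(1100011001011111001010100000100) mod 2 = 0+1+0+0+0+1+1+0+0+1+0+0+0+1+1+0+0+0+1+0+0+0+1+0+0+0+0+0+0+0+0 mod 2 = 0
  s[2] = (0001111000011110000111100001111)·(1100011001011111001010100000100) mod 2 = 0+0+0+0+0+1+1+0+0+0+0+1+1+1+1+0+0+0+0+0+1+0+1+0+0+0+0+0+1+0+0 mod 2 = 1
  s[3] = (0000000111111110000000011111111)·(1100011001011111001010100000100) mod 2 = 0+0+0+0+0+0+0+0+0+1+0+1+1+1+1+0+0+0+0+0+0+0+0+0+0+0+0+0+1+0+0 mod 2 = 0
  s[4] = (0000000000000001111111111111111)·(1100011001011111001010100000100) mod 2 = 0+0+0+0+0+0+0+0+0+0+0+0+0+0+0+1+0+0+1+0+1+0+1+0+0+0+0+0+1+0+0 mod 2 = 1
Syndrome = 00101
Non-zero syndrome: error at position 20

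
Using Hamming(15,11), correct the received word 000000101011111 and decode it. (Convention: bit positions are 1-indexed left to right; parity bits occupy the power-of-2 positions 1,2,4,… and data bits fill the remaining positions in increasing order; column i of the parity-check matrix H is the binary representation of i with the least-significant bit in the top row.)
Syndrome s = H · r^T (mod 2), r = 000000101011111:
  s[0] = (101010101010101)·(000000101011111) mod 2 = 0+0+0+0+0+0+1+0+1+0+1+0+1+0+1 mod 2 = 1
  s[1] = (011001100110011)·(000000101011111) mod 2 = 0+0+0+0+0+0+1+0+0+0+1+0+0+1+1 mod 2 = 0
  s[2] = (000111100001111)·(000000101011111) mod 2 = 0+0+0+0+0+0+1+0+0+0+0+1+1+1+1 mod 2 = 1
  s[3] = (000000011111111)·(000000101011111) mod 2 = 0+0+0+0+0+0+0+0+1+0+1+1+1+1+1 mod 2 = 0
Syndrome = 1010
Column 5 of H equals this syndrome → error at bit 5 (1-indexed).
Flip bit 5: 000000101011111 → 000010101011111
Extract data bits at positions {3,5,6,7,9,10,11,12,13,14,15}: 01011011111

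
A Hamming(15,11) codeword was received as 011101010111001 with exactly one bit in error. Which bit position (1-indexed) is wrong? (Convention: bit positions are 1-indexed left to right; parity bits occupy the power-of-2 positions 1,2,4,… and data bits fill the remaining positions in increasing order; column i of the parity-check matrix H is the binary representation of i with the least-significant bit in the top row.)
Syndrome s = H · r^T (mod 2), r = 011101010111001:
  s[0] = (101010101010101)·(011101010111001) mod 2 = 0+0+1+0+0+0+0+0+0+0+1+0+0+0+1 mod 2 = 1
  s[1] = (011001100110011)·(011101010111001) mod 2 = 0+1+1+0+0+1+0+0+0+1+1+0+0+0+1 mod 2 = 0
  s[2] = (000111100001111)·(011101010111001) mod 2 = 0+0+0+1+0+1+0+0+0+0+0+1+0+0+1 mod 2 = 0
  s[3] = (000000011111111)·(011101010111001) mod 2 = 0+0+0+0+0+0+0+1+0+1+1+1+0+0+1 mod 2 = 1
Syndrome = 1001
Column i of H is the binary representation of i, so the syndrome is the binary index of the flipped bit.
Read s = 1001 with s[0] as LSB: 1·2^0 + 0·2^1 + 0·2^2 + 1·2^3 = 9.
Error is at bit position 9.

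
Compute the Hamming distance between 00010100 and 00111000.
XOR = 00101100, count of 1s = 3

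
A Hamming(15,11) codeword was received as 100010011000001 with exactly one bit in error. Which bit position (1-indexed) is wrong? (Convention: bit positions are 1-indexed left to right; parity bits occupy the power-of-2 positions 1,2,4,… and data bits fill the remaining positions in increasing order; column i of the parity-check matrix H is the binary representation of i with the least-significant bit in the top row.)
Syndrome s = H · r^T (mod 2), r = 100010011000001:
  s[0] = (101010101010101)·(100010011000001) mod 2 = 1+0+0+0+1+0+0+0+1+0+0+0+0+0+1 mod 2 = 0
  s[1] = (011001100110011)·(100010011000001) mod 2 = 0+0+0+0+0+0+0+0+0+0+0+0+0+0+1 mod 2 = 1
  s[2] = (000111100001111)·(100010011000001) mod 2 = 0+0+0+0+1+0+0+0+0+0+0+0+0+0+1 mod 2 = 0
  s[3] = (000000011111111)·(100010011000001) mod 2 = 0+0+0+0+0+0+0+1+1+0+0+0+0+0+1 mod 2 = 1
Syndrome = 0101
Column i of H is the binary representation of i, so the syndrome is the binary index of the flipped bit.
Read s = 0101 with s[0] as LSB: 0·2^0 + 1·2^1 + 0·2^2 + 1·2^3 = 10.
Error is at bit position 10.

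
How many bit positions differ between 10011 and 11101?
XOR = 01110, count of 1s = 3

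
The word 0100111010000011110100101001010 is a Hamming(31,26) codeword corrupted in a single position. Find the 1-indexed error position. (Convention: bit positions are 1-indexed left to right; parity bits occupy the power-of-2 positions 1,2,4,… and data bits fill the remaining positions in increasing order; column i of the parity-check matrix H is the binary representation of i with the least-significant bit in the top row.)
Syndrome s = H · r^T (mod 2), r = 0100111010000011110100101001010:
  s[0] = (1010101010101010101010101010101)·(0100111010000011110100101001010) mod 2 = 0+0+0+0+1+0+1+0+1+0+0+0+0+0+1+0+1+0+0+0+0+0+1+0+1+0+0+0+0+0+0 mod 2 = 1
  s[1] = (0110011001100110011001100110011)·(0100111010000011110100101001010) mod 2 = 0+1+0+0+0+1+1+0+0+0+0+0+0+0+1+0+0+1+0+0+0+0+1+0+0+0+0+0+0+1+0 mod 2 = 1
  s[2] = (0001111000011110000111100001111)·(0100111010000011110100101001010) mod 2 = 0+0+0+0+1+1+1+0+0+0+0+0+0+0+1+0+0+0+0+1+0+0+1+0+0+0+0+1+0+1+0 mod 2 = 0
  s[3] = (0000000111111110000000011111111)·(0100111010000011110100101001010) mod 2 = 0+0+0+0+0+0+0+0+1+0+0+0+0+0+1+0+0+0+0+0+0+0+0+0+1+0+0+1+0+1+0 mod 2 = 1
  s[4] = (0000000000000001111111111111111)·(0100111010000011110100101001010) mod 2 = 0+0+0+0+0+0+0+0+0+0+0+0+0+0+0+1+1+1+0+1+0+0+1+0+1+0+0+1+0+1+0 mod 2 = 0
Syndrome = 11010
Column i of H is the binary representation of i, so the syndrome is the binary index of the flipped bit.
Read s = 11010 with s[0] as LSB: 1·2^0 + 1·2^1 + 0·2^2 + 1·2^3 + 0·2^4 = 11.
Error is at bit position 11.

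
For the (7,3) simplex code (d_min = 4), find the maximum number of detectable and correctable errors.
Detection only: up to d_min − 1 = 3 errors.
Correction: up to ⌊(d_min − 1)/2⌋ = ⌊3/2⌋ = 1 errors.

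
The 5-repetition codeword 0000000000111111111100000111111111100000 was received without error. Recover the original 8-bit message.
Split into 5-bit blocks: 00000 00000 11111 11111 00000 11111 11111 00000
Data = 00110110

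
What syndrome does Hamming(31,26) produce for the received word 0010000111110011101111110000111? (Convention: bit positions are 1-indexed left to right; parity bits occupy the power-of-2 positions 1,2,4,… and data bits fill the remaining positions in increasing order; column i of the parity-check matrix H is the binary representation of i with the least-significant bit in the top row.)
Syndrome s = H · r^T (mod 2), r = 0010000111110011101111110000111:
  s[0] = (1010101010101010101010101010101)·(0010000111110011101111110000111) mod 2 = 0+0+1+0+0+0+0+0+1+0+1+0+0+0+1+0+1+0+1+0+1+0+1+0+0+0+0+0+1+0+1 mod 2 = 0
  s[1] = (0110011001100110011001100110011)·(0010000111110011101111110000111) mod 2 = 0+0+1+0+0+0+0+0+0+1+1+0+0+0+1+0+0+0+1+0+0+1+1+0+0+0+0+0+0+1+1 mod 2 = 1
  s[2] = (0001111000011110000111100001111)·(0010000111110011101111110000111) mod 2 = 0+0+0+0+0+0+0+0+0+0+0+1+0+0+1+0+0+0+0+1+1+1+1+0+0+0+0+0+1+1+1 mod 2 = 1
  s[3] = (0000000111111110000000011111111)·(0010000111110011101111110000111) mod 2 = 0+0+0+0+0+0+0+1+1+1+1+1+0+0+1+0+0+0+0+0+0+0+0+1+0+0+0+0+1+1+1 mod 2 = 0
  s[4] = (0000000000000001111111111111111)·(0010000111110011101111110000111) mod 2 = 0+0+0+0+0+0+0+0+0+0+0+0+0+0+0+1+1+0+1+1+1+1+1+1+0+0+0+0+1+1+1 mod 2 = 1
Syndrome = 01101
Non-zero syndrome: error at position 22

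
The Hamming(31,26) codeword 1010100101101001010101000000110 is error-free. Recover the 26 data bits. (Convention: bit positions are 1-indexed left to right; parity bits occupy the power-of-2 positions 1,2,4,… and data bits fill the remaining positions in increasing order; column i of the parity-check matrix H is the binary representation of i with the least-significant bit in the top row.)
Parity bits occupy power-of-2 positions; data bits are at positions {3,5,6,7,9,10,11,12,13,14,15,17,18,19,20,21,22,23,24,25,26,27,28,29,30,31} (1-indexed).
Extract: c[3]=1 c[5]=1 c[6]=0 c[7]=0 c[9]=0 c[10]=1 c[11]=1 c[12]=0 c[13]=1 c[14]=0 c[15]=0 c[17]=0 c[18]=1 c[19]=0 c[20]=1 c[21]=0 c[22]=1 c[23]=0 c[24]=0 c[25]=0 c[26]=0 c[27]=0 c[28]=0 c[29]=1 c[30]=1 c[31]=0
Data = 11000110100010101000000110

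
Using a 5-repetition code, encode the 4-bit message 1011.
Repeat each bit 5× and concatenate:
1→11111  0→00000  1→11111  1→11111
Codeword = 11111000001111111111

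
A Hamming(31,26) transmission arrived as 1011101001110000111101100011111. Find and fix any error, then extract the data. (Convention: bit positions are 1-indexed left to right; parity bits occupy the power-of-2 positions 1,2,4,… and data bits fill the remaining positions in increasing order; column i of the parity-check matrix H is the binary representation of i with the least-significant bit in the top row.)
Syndrome s = H · r^T (mod 2), r = 1011101001110000111101100011111:
  s[0] = (1010101010101010101010101010101)·(1011101001110000111101100011111) mod 2 = 1+0+1+0+1+0+1+0+0+0+1+0+0+0+0+0+1+0+1+0+0+0+1+0+0+0+1+0+1+0+1 mod 2 = 1
  s[1] = (0110011001100110011001100110011)·(1011101001110000111101100011111) mod 2 = 0+0+1+0+0+0+1+0+0+1+1+0+0+0+0+0+0+1+1+0+0+1+1+0+0+0+1+0+0+1+1 mod 2 = 1
  s[2] = (0001111000011110000111100001111)·(1011101001110000111101100011111) mod 2 = 0+0+0+1+1+0+1+0+0+0+0+1+0+0+0+0+0+0+0+1+0+1+1+0+0+0+0+1+1+1+1 mod 2 = 1
  s[3] = (0000000111111110000000011111111)·(1011101001110000111101100011111) mod 2 = 0+0+0+0+0+0+0+0+0+1+1+1+0+0+0+0+0+0+0+0+0+0+0+0+0+0+1+1+1+1+1 mod 2 = 0
  s[4] = (0000000000000001111111111111111)·(1011101001110000111101100011111) mod 2 = 0+0+0+0+0+0+0+0+0+0+0+0+0+0+0+0+1+1+1+1+0+1+1+0+0+0+1+1+1+1+1 mod 2 = 1
Syndrome = 11101
Column 23 of H equals this syndrome → error at bit 23 (1-indexed).
Flip bit 23: 1011101001110000111101100011111 → 1011101001110000111101000011111
Extract data bits at positions {3,5,6,7,9,10,11,12,13,14,15,17,18,19,20,21,22,23,24,25,26,27,28,29,30,31}: 11010111000111101000011111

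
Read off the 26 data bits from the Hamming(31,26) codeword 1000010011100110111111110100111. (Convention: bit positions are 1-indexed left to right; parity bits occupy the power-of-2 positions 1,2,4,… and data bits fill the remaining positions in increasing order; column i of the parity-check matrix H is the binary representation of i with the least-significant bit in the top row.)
Parity bits occupy power-of-2 positions; data bits are at positions {3,5,6,7,9,10,11,12,13,14,15,17,18,19,20,21,22,23,24,25,26,27,28,29,30,31} (1-indexed).
Extract: c[3]=0 c[5]=0 c[6]=1 c[7]=0 c[9]=1 c[10]=1 c[11]=1 c[12]=0 c[13]=0 c[14]=1 c[15]=1 c[17]=1 c[18]=1 c[19]=1 c[20]=1 c[21]=1 c[22]=1 c[23]=1 c[24]=1 c[25]=0 c[26]=1 c[27]=0 c[28]=0 c[29]=1 c[30]=1 c[31]=1
Data = 00101110011111111110100111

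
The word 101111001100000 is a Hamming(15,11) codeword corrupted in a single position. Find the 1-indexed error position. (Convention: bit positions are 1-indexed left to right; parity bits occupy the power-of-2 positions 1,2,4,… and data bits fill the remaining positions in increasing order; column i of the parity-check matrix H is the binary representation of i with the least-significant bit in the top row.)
Syndrome s = H · r^T (mod 2), r = 101111001100000:
  s[0] = (101010101010101)·(101111001100000) mod 2 = 1+0+1+0+1+0+0+0+1+0+0+0+0+0+0 mod 2 = 0
  s[1] = (011001100110011)·(101111001100000) mod 2 = 0+0+1+0+0+1+0+0+0+1+0+0+0+0+0 mod 2 = 1
  s[2] = (000111100001111)·(101111001100000) mod 2 = 0+0+0+1+1+1+0+0+0+0+0+0+0+0+0 mod 2 = 1
  s[3] = (000000011111111)·(101111001100000) mod 2 = 0+0+0+0+0+0+0+0+1+1+0+0+0+0+0 mod 2 = 0
Syndrome = 0110
Column i of H is the binary representation of i, so the syndrome is the binary index of the flipped bit.
Read s = 0110 with s[0] as LSB: 0·2^0 + 1·2^1 + 1·2^2 + 0·2^3 = 6.
Error is at bit position 6.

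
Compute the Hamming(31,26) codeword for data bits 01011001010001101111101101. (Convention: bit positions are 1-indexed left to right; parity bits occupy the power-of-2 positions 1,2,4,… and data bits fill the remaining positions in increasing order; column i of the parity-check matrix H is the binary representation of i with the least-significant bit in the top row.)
Codeword c = d · G (mod 2), d = 01011001010001101111101101:
  c[0] = d·G[:,0] = (01011001010001101111101101)·(11011010101101010101010101) mod 2 = 0+1+0+1+1+0+0+0+0+0+0+0+0+1+0+0+0+1+0+1+0+0+0+1+0+1 mod 2 = 0
  c[1] = d·G[:,1] = (01011001010001101111101101)·(10110110011011001100110011) mod 2 = 0+0+0+1+0+0+0+0+0+1+0+0+0+1+0+0+1+1+0+0+1+0+0+0+0+1 mod 2 = 1
  c[2] = d·G[:,2] = (01011001010001101111101101)·(10000000000000000000000000) mod 2 = 0+0+0+0+0+0+0+0+0+0+0+0+0+0+0+0+0+0+0+0+0+0+0+0+0+0 mod 2 = 0
  c[3] = d·G[:,3] = (01011001010001101111101101)·(01110001111000111100001111) mod 2 = 0+1+0+1+0+0+0+1+0+1+0+0+0+0+1+0+1+1+0+0+0+0+1+1+0+1 mod 2 = 0
  c[4] = d·G[:,4] = (01011001010001101111101101)·(01000000000000000000000000) mod 2 = 0+1+0+0+0+0+0+0+0+0+0+0+0+0+0+0+0+0+0+0+0+0+0+0+0+0 mod 2 = 1
  c[5] = d·G[:,5] = (01011001010001101111101101)·(00100000000000000000000000) mod 2 = 0+0+0+0+0+0+0+0+0+0+0+0+0+0+0+0+0+0+0+0+0+0+0+0+0+0 mod 2 = 0
  c[6] = d·G[:,6] = (01011001010001101111101101)·(00010000000000000000000000) mod 2 = 0+0+0+1+0+0+0+0+0+0+0+0+0+0+0+0+0+0+0+0+0+0+0+0+0+0 mod 2 = 1
  c[7] = d·G[:,7] = (01011001010001101111101101)·(00001111111000000011111111) mod 2 = 0+0+0+0+1+0+0+1+0+1+0+0+0+0+0+0+0+0+1+1+1+0+1+1+0+1 mod 2 = 1
  c[8] = d·G[:,8] = (01011001010001101111101101)·(00001000000000000000000000) mod 2 = 0+0+0+0+1+0+0+0+0+0+0+0+0+0+0+0+0+0+0+0+0+0+0+0+0+0 mod 2 = 1
  c[9] = d·G[:,9] = (01011001010001101111101101)·(00000100000000000000000000) mod 2 = 0+0+0+0+0+0+0+0+0+0+0+0+0+0+0+0+0+0+0+0+0+0+0+0+0+0 mod 2 = 0
  c[10] = d·G[:,10] = (01011001010001101111101101)·(00000010000000000000000000) mod 2 = 0+0+0+0+0+0+0+0+0+0+0+0+0+0+0+0+0+0+0+0+0+0+0+0+0+0 mod 2 = 0
  c[11] = d·G[:,11] = (01011001010001101111101101)·(00000001000000000000000000) mod 2 = 0+0+0+0+0+0+0+1+0+0+0+0+0+0+0+0+0+0+0+0+0+0+0+0+0+0 mod 2 = 1
  c[12] = d·G[:,12] = (01011001010001101111101101)·(00000000100000000000000000) mod 2 = 0+0+0+0+0+0+0+0+0+0+0+0+0+0+0+0+0+0+0+0+0+0+0+0+0+0 mod 2 = 0
  c[13] = d·G[:,13] = (01011001010001101111101101)·(00000000010000000000000000) mod 2 = 0+0+0+0+0+0+0+0+0+1+0+0+0+0+0+0+0+0+0+0+0+0+0+0+0+0 mod 2 = 1
  c[14] = d·G[:,14] = (01011001010001101111101101)·(00000000001000000000000000) mod 2 = 0+0+0+0+0+0+0+0+0+0+0+0+0+0+0+0+0+0+0+0+0+0+0+0+0+0 mod 2 = 0
  c[15] = d·G[:,15] = (01011001010001101111101101)·(00000000000111111111111111) mod 2 = 0+0+0+0+0+0+0+0+0+0+0+0+0+1+1+0+1+1+1+1+1+0+1+1+0+1 mod 2 = 0
  c[16] = d·G[:,16] = (01011001010001101111101101)·(00000000000100000000000000) mod 2 = 0+0+0+0+0+0+0+0+0+0+0+0+0+0+0+0+0+0+0+0+0+0+0+0+0+0 mod 2 = 0
  c[17] = d·G[:,17] = (01011001010001101111101101)·(00000000000010000000000000) mod 2 = 0+0+0+0+0+0+0+0+0+0+0+0+0+0+0+0+0+0+0+0+0+0+0+0+0+0 mod 2 = 0
  c[18] = d·G[:,18] = (01011001010001101111101101)·(00000000000001000000000000) mod 2 = 0+0+0+0+0+0+0+0+0+0+0+0+0+1+0+0+0+0+0+0+0+0+0+0+0+0 mod 2 = 1
  c[19] = d·G[:,19] = (01011001010001101111101101)·(00000000000000100000000000) mod 2 = 0+0+0+0+0+0+0+0+0+0+0+0+0+0+1+0+0+0+0+0+0+0+0+0+0+0 mod 2 = 1
  c[20] = d·G[:,20] = (01011001010001101111101101)·(00000000000000010000000000) mod 2 = 0+0+0+0+0+0+0+0+0+0+0+0+0+0+0+0+0+0+0+0+0+0+0+0+0+0 mod 2 = 0
  c[21] = d·G[:,21] = (01011001010001101111101101)·(00000000000000001000000000) mod 2 = 0+0+0+0+0+0+0+0+0+0+0+0+0+0+0+0+1+0+0+0+0+0+0+0+0+0 mod 2 = 1
  c[22] = d·G[:,22] = (01011001010001101111101101)·(00000000000000000100000000) mod 2 = 0+0+0+0+0+0+0+0+0+0+0+0+0+0+0+0+0+1+0+0+0+0+0+0+0+0 mod 2 = 1
  c[23] = d·G[:,23] = (01011001010001101111101101)·(00000000000000000010000000) mod 2 = 0+0+0+0+0+0+0+0+0+0+0+0+0+0+0+0+0+0+1+0+0+0+0+0+0+0 mod 2 = 1
  c[24] = d·G[:,24] = (01011001010001101111101101)·(00000000000000000001000000) mod 2 = 0+0+0+0+0+0+0+0+0+0+0+0+0+0+0+0+0+0+0+1+0+0+0+0+0+0 mod 2 = 1
  c[25] = d·G[:,25] = (01011001010001101111101101)·(00000000000000000000100000) mod 2 = 0+0+0+0+0+0+0+0+0+0+0+0+0+0+0+0+0+0+0+0+1+0+0+0+0+0 mod 2 = 1
  c[26] = d·G[:,26] = (01011001010001101111101101)·(00000000000000000000010000) mod 2 = 0+0+0+0+0+0+0+0+0+0+0+0+0+0+0+0+0+0+0+0+0+0+0+0+0+0 mod 2 = 0
  c[27] = d·G[:,27] = (01011001010001101111101101)·(00000000000000000000001000) mod 2 = 0+0+0+0+0+0+0+0+0+0+0+0+0+0+0+0+0+0+0+0+0+0+1+0+0+0 mod 2 = 1
  c[28] = d·G[:,28] = (01011001010001101111101101)·(00000000000000000000000100) mod 2 = 0+0+0+0+0+0+0+0+0+0+0+0+0+0+0+0+0+0+0+0+0+0+0+1+0+0 mod 2 = 1
  c[29] = d·G[:,29] = (01011001010001101111101101)·(00000000000000000000000010) mod 2 = 0+0+0+0+0+0+0+0+0+0+0+0+0+0+0+0+0+0+0+0+0+0+0+0+0+0 mod 2 = 0
  c[30] = d·G[:,30] = (01011001010001101111101101)·(00000000000000000000000001) mod 2 = 0+0+0+0+0+0+0+0+0+0+0+0+0+0+0+0+0+0+0+0+0+0+0+0+0+1 mod 2 = 1
Codeword = 0100101110010100001101111101101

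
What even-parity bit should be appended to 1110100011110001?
Sum of data bits: 1+1+1+0+1+0+0+0+1+1+1+1+0+0+0+1 = 9.
9 mod 2 = 1, so parity bit = 1.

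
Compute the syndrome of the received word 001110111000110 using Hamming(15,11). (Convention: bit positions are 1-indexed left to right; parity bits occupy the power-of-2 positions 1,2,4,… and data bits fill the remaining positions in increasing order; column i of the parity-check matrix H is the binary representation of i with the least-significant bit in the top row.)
Syndrome s = H · r^T (mod 2), r = 001110111000110:
  s[0] = (101010101010101)·(001110111000110) mod 2 = 0+0+1+0+1+0+1+0+1+0+0+0+1+0+0 mod 2 = 1
  s[1] = (011001100110011)·(001110111000110) mod 2 = 0+0+1+0+0+0+1+0+0+0+0+0+0+1+0 mod 2 = 1
  s[2] = (000111100001111)·(001110111000110) mod 2 = 0+0+0+1+1+0+1+0+0+0+0+0+1+1+0 mod 2 = 1
  s[3] = (000000011111111)·(001110111000110) mod 2 = 0+0+0+0+0+0+0+1+1+0+0+0+1+1+0 mod 2 = 0
Syndrome = 1110
Non-zero syndrome: error at position 7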